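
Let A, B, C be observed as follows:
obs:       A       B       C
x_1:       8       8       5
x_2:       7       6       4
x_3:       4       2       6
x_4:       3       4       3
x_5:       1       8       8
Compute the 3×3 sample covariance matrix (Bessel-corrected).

Step 1 — column means:
  mean(A) = (8 + 7 + 4 + 3 + 1) / 5 = 23/5 = 4.6
  mean(B) = (8 + 6 + 2 + 4 + 8) / 5 = 28/5 = 5.6
  mean(C) = (5 + 4 + 6 + 3 + 8) / 5 = 26/5 = 5.2

Step 2 — sample covariance S[i,j] = (1/(n-1)) · Σ_k (x_{k,i} - mean_i) · (x_{k,j} - mean_j), with n-1 = 4.
  S[A,A] = ((3.4)·(3.4) + (2.4)·(2.4) + (-0.6)·(-0.6) + (-1.6)·(-1.6) + (-3.6)·(-3.6)) / 4 = 33.2/4 = 8.3
  S[A,B] = ((3.4)·(2.4) + (2.4)·(0.4) + (-0.6)·(-3.6) + (-1.6)·(-1.6) + (-3.6)·(2.4)) / 4 = 5.2/4 = 1.3
  S[A,C] = ((3.4)·(-0.2) + (2.4)·(-1.2) + (-0.6)·(0.8) + (-1.6)·(-2.2) + (-3.6)·(2.8)) / 4 = -10.6/4 = -2.65
  S[B,B] = ((2.4)·(2.4) + (0.4)·(0.4) + (-3.6)·(-3.6) + (-1.6)·(-1.6) + (2.4)·(2.4)) / 4 = 27.2/4 = 6.8
  S[B,C] = ((2.4)·(-0.2) + (0.4)·(-1.2) + (-3.6)·(0.8) + (-1.6)·(-2.2) + (2.4)·(2.8)) / 4 = 6.4/4 = 1.6
  S[C,C] = ((-0.2)·(-0.2) + (-1.2)·(-1.2) + (0.8)·(0.8) + (-2.2)·(-2.2) + (2.8)·(2.8)) / 4 = 14.8/4 = 3.7

S is symmetric (S[j,i] = S[i,j]). Assembling:

S = [[8.3, 1.3, -2.65],
 [1.3, 6.8, 1.6],
 [-2.65, 1.6, 3.7]]


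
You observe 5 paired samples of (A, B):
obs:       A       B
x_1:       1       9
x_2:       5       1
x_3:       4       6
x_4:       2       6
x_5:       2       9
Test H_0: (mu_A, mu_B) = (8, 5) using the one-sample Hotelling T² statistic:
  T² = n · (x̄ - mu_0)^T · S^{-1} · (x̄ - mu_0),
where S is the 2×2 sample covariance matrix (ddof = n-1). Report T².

Step 1 — sample mean vector:
  mean(A) = (1 + 5 + 4 + 2 + 2) / 5 = 14/5 = 2.8
  mean(B) = (9 + 1 + 6 + 6 + 9) / 5 = 31/5 = 6.2
  x̄ = (2.8, 6.2),  deviation x̄ - mu_0 = (2.8, 6.2) - (8, 5) = (-5.2, 1.2).

Step 2 — sample covariance matrix, S[i,j] = (1/(n-1)) · Σ_k (x_{k,i} - mean_i) · (x_{k,j} - mean_j), divisor n-1 = 4:
  S[A,A] = ((-1.8)·(-1.8) + (2.2)·(2.2) + (1.2)·(1.2) + (-0.8)·(-0.8) + (-0.8)·(-0.8)) / 4 = 10.8/4 = 2.7
  S[A,B] = ((-1.8)·(2.8) + (2.2)·(-5.2) + (1.2)·(-0.2) + (-0.8)·(-0.2) + (-0.8)·(2.8)) / 4 = -18.8/4 = -4.7
  S[B,B] = ((2.8)·(2.8) + (-5.2)·(-5.2) + (-0.2)·(-0.2) + (-0.2)·(-0.2) + (2.8)·(2.8)) / 4 = 42.8/4 = 10.7
  S = [[2.7, -4.7],
 [-4.7, 10.7]].

Step 3 — invert S. det(S) = 2.7·10.7 - (-4.7)² = 6.8.
  S^{-1} = (1/det) · [[d, -b], [-b, a]] = [[1.5735, 0.6912],
 [0.6912, 0.3971]].

Step 4 — quadratic form (x̄ - mu_0)^T · S^{-1} · (x̄ - mu_0):
  S^{-1} · (x̄ - mu_0) = (-7.3529, -3.1176),
  (x̄ - mu_0)^T · [...] = (-5.2)·(-7.3529) + (1.2)·(-3.1176) = 34.4941.

Step 5 — scale by n: T² = 5 · 34.4941 = 172.4706.

T² ≈ 172.4706


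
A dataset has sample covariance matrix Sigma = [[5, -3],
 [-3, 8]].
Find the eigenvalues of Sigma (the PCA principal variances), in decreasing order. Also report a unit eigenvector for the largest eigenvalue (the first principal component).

Step 1 — characteristic polynomial of 2×2 Sigma:
  det(Sigma - λI) = λ² - trace · λ + det = 0.
  trace = 5 + 8 = 13, det = 5·8 - (-3)² = 31.
Step 2 — discriminant:
  Δ = trace² - 4·det = 169 - 124 = 45.
Step 3 — eigenvalues:
  λ = (trace ± √Δ)/2 = (13 ± 6.7082)/2,
  λ_1 = 9.8541,  λ_2 = 3.1459.

Step 4 — unit eigenvector for λ_1: solve (Sigma - λ_1 I)v = 0. First row:
  (5 - 9.8541)·v_x + (-3)·v_y = 0, i.e. (-4.8541)·v_x + (-3)·v_y = 0,
  so v ∝ (b, λ_1 - a) = (-3, 4.8541); multiply by -1 so the first entry is positive: u = (3, -4.8541).
  ||u|| = √((3)² + (-4.8541)²) = √(32.5623) ≈ 5.7063,
  v_1 = u/||u|| ≈ (0.5257, -0.8507) (||v_1|| = 1).

λ_1 = 9.8541,  λ_2 = 3.1459;  v_1 ≈ (0.5257, -0.8507)


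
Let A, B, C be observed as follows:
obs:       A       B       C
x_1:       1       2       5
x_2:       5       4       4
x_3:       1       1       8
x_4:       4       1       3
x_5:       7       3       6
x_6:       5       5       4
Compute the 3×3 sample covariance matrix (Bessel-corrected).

Step 1 — column means:
  mean(A) = (1 + 5 + 1 + 4 + 7 + 5) / 6 = 23/6 = 3.8333
  mean(B) = (2 + 4 + 1 + 1 + 3 + 5) / 6 = 16/6 = 2.6667
  mean(C) = (5 + 4 + 8 + 3 + 6 + 4) / 6 = 30/6 = 5

Step 2 — sample covariance S[i,j] = (1/(n-1)) · Σ_k (x_{k,i} - mean_i) · (x_{k,j} - mean_j), with n-1 = 5.
  S[A,A] = ((-2.8333)·(-2.8333) + (1.1667)·(1.1667) + (-2.8333)·(-2.8333) + (0.1667)·(0.1667) + (3.1667)·(3.1667) + (1.1667)·(1.1667)) / 5 = 28.8333/5 = 5.7667
  S[A,B] = ((-2.8333)·(-0.6667) + (1.1667)·(1.3333) + (-2.8333)·(-1.6667) + (0.1667)·(-1.6667) + (3.1667)·(0.3333) + (1.1667)·(2.3333)) / 5 = 11.6667/5 = 2.3333
  S[A,C] = ((-2.8333)·(0) + (1.1667)·(-1) + (-2.8333)·(3) + (0.1667)·(-2) + (3.1667)·(1) + (1.1667)·(-1)) / 5 = -8/5 = -1.6
  S[B,B] = ((-0.6667)·(-0.6667) + (1.3333)·(1.3333) + (-1.6667)·(-1.6667) + (-1.6667)·(-1.6667) + (0.3333)·(0.3333) + (2.3333)·(2.3333)) / 5 = 13.3333/5 = 2.6667
  S[B,C] = ((-0.6667)·(0) + (1.3333)·(-1) + (-1.6667)·(3) + (-1.6667)·(-2) + (0.3333)·(1) + (2.3333)·(-1)) / 5 = -5/5 = -1
  S[C,C] = ((0)·(0) + (-1)·(-1) + (3)·(3) + (-2)·(-2) + (1)·(1) + (-1)·(-1)) / 5 = 16/5 = 3.2

S is symmetric (S[j,i] = S[i,j]). Assembling:

S = [[5.7667, 2.3333, -1.6],
 [2.3333, 2.6667, -1],
 [-1.6, -1, 3.2]]


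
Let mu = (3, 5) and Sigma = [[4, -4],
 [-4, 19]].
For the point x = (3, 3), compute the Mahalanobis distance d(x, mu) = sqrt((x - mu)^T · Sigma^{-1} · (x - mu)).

Step 1 — centre the observation: (x - mu) = (0, -2).

Step 2 — invert Sigma. det(Sigma) = 4·19 - (-4)² = 60.
  Sigma^{-1} = (1/det) · [[d, -b], [-b, a]] = [[0.3167, 0.0667],
 [0.0667, 0.0667]].

Step 3 — form the quadratic (x - mu)^T · Sigma^{-1} · (x - mu):
  Sigma^{-1} · (x - mu) = (-0.1333, -0.1333).
  (x - mu)^T · [Sigma^{-1} · (x - mu)] = (0)·(-0.1333) + (-2)·(-0.1333) = 0.2667.

Step 4 — take square root: d = √(0.2667) ≈ 0.5164.

d(x, mu) = √(0.2667) ≈ 0.5164


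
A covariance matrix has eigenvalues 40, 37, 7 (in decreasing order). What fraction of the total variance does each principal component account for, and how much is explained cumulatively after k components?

Step 1 — total variance = trace(Sigma) = Σ λ_i = 40 + 37 + 7 = 84.

Step 2 — fraction explained by component i = λ_i / Σ λ:
  PC1: 40/84 = 0.4762
  PC2: 37/84 = 0.4405
  PC3: 7/84 = 0.0833

Step 3 — cumulative fraction after k components = (λ_1 + ... + λ_k) / Σ λ:
  k = 1: 40/84 = 0.4762
  k = 2: (40 + 37)/84 = 77/84 = 0.9167
  k = 3: (40 + 37 + 7)/84 = 84/84 = 1

Summary (fraction, with percent):

explained: PC1 0.4762 (47.62%), PC2 0.4405 (44.05%), PC3 0.0833 (8.33%);  cumulative: 0.4762, 0.9167, 1


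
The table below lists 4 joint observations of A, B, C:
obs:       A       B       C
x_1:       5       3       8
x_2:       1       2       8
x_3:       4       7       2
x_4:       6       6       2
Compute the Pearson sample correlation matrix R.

Step 1 — column means:
  mean(A) = (5 + 1 + 4 + 6) / 4 = 16/4 = 4
  mean(B) = (3 + 2 + 7 + 6) / 4 = 18/4 = 4.5
  mean(C) = (8 + 8 + 2 + 2) / 4 = 20/4 = 5

Step 2 — sample variances and covariances s[i,j] = (1/(n-1)) · Σ_k (x_{k,i} - mean_i) · (x_{k,j} - mean_j), with n-1 = 3:
  s[A,A] = ((1)·(1) + (-3)·(-3) + (0)·(0) + (2)·(2)) / 3 = 14/3 = 4.6667
  s[A,B] = ((1)·(-1.5) + (-3)·(-2.5) + (0)·(2.5) + (2)·(1.5)) / 3 = 9/3 = 3
  s[A,C] = ((1)·(3) + (-3)·(3) + (0)·(-3) + (2)·(-3)) / 3 = -12/3 = -4
  s[B,B] = ((-1.5)·(-1.5) + (-2.5)·(-2.5) + (2.5)·(2.5) + (1.5)·(1.5)) / 3 = 17/3 = 5.6667
  s[B,C] = ((-1.5)·(3) + (-2.5)·(3) + (2.5)·(-3) + (1.5)·(-3)) / 3 = -24/3 = -8
  s[C,C] = ((3)·(3) + (3)·(3) + (-3)·(-3) + (-3)·(-3)) / 3 = 36/3 = 12
  Sample standard deviations s_i = √(s[i,i]):
  s(A) = √(4.6667) = 2.1602
  s(B) = √(5.6667) = 2.3805
  s(C) = √(12) = 3.4641

Step 3 — r_{ij} = s_{ij} / (s_i · s_j):
  r[A,A] = 1 (diagonal).
  r[A,B] = 3 / (2.1602 · 2.3805) = 3 / 5.1424 = 0.5834
  r[A,C] = -4 / (2.1602 · 3.4641) = -4 / 7.4833 = -0.5345
  r[B,B] = 1 (diagonal).
  r[B,C] = -8 / (2.3805 · 3.4641) = -8 / 8.2462 = -0.9701
  r[C,C] = 1 (diagonal).

R is symmetric with unit diagonal. Assembling:

R = [[1, 0.5834, -0.5345],
 [0.5834, 1, -0.9701],
 [-0.5345, -0.9701, 1]]


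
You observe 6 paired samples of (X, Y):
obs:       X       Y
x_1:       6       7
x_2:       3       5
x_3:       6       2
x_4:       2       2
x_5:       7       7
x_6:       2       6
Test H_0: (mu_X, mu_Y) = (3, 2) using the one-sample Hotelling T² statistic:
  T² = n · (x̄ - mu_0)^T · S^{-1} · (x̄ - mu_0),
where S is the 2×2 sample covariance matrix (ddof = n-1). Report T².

Step 1 — sample mean vector:
  mean(X) = (6 + 3 + 6 + 2 + 7 + 2) / 6 = 26/6 = 4.3333
  mean(Y) = (7 + 5 + 2 + 2 + 7 + 6) / 6 = 29/6 = 4.8333
  x̄ = (4.3333, 4.8333),  deviation x̄ - mu_0 = (4.3333, 4.8333) - (3, 2) = (1.3333, 2.8333).

Step 2 — sample covariance matrix, S[i,j] = (1/(n-1)) · Σ_k (x_{k,i} - mean_i) · (x_{k,j} - mean_j), divisor n-1 = 5:
  S[X,X] = ((1.6667)·(1.6667) + (-1.3333)·(-1.3333) + (1.6667)·(1.6667) + (-2.3333)·(-2.3333) + (2.6667)·(2.6667) + (-2.3333)·(-2.3333)) / 5 = 25.3333/5 = 5.0667
  S[X,Y] = ((1.6667)·(2.1667) + (-1.3333)·(0.1667) + (1.6667)·(-2.8333) + (-2.3333)·(-2.8333) + (2.6667)·(2.1667) + (-2.3333)·(1.1667)) / 5 = 8.3333/5 = 1.6667
  S[Y,Y] = ((2.1667)·(2.1667) + (0.1667)·(0.1667) + (-2.8333)·(-2.8333) + (-2.8333)·(-2.8333) + (2.1667)·(2.1667) + (1.1667)·(1.1667)) / 5 = 26.8333/5 = 5.3667
  S = [[5.0667, 1.6667],
 [1.6667, 5.3667]].

Step 3 — invert S. det(S) = 5.0667·5.3667 - (1.6667)² = 24.4133.
  S^{-1} = (1/det) · [[d, -b], [-b, a]] = [[0.2198, -0.0683],
 [-0.0683, 0.2075]].

Step 4 — quadratic form (x̄ - mu_0)^T · S^{-1} · (x̄ - mu_0):
  S^{-1} · (x̄ - mu_0) = (0.0997, 0.497),
  (x̄ - mu_0)^T · [...] = (1.3333)·(0.0997) + (2.8333)·(0.497) = 1.5411.

Step 5 — scale by n: T² = 6 · 1.5411 = 9.2463.

T² ≈ 9.2463


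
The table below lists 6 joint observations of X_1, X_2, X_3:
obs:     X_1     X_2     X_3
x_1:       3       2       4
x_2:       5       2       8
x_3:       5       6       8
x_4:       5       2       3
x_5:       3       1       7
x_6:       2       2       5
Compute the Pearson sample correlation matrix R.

Step 1 — column means:
  mean(X_1) = (3 + 5 + 5 + 5 + 3 + 2) / 6 = 23/6 = 3.8333
  mean(X_2) = (2 + 2 + 6 + 2 + 1 + 2) / 6 = 15/6 = 2.5
  mean(X_3) = (4 + 8 + 8 + 3 + 7 + 5) / 6 = 35/6 = 5.8333

Step 2 — sample variances and covariances s[i,j] = (1/(n-1)) · Σ_k (x_{k,i} - mean_i) · (x_{k,j} - mean_j), with n-1 = 5:
  s[X_1,X_1] = ((-0.8333)·(-0.8333) + (1.1667)·(1.1667) + (1.1667)·(1.1667) + (1.1667)·(1.1667) + (-0.8333)·(-0.8333) + (-1.8333)·(-1.8333)) / 5 = 8.8333/5 = 1.7667
  s[X_1,X_2] = ((-0.8333)·(-0.5) + (1.1667)·(-0.5) + (1.1667)·(3.5) + (1.1667)·(-0.5) + (-0.8333)·(-1.5) + (-1.8333)·(-0.5)) / 5 = 5.5/5 = 1.1
  s[X_1,X_3] = ((-0.8333)·(-1.8333) + (1.1667)·(2.1667) + (1.1667)·(2.1667) + (1.1667)·(-2.8333) + (-0.8333)·(1.1667) + (-1.8333)·(-0.8333)) / 5 = 3.8333/5 = 0.7667
  s[X_2,X_2] = ((-0.5)·(-0.5) + (-0.5)·(-0.5) + (3.5)·(3.5) + (-0.5)·(-0.5) + (-1.5)·(-1.5) + (-0.5)·(-0.5)) / 5 = 15.5/5 = 3.1
  s[X_2,X_3] = ((-0.5)·(-1.8333) + (-0.5)·(2.1667) + (3.5)·(2.1667) + (-0.5)·(-2.8333) + (-1.5)·(1.1667) + (-0.5)·(-0.8333)) / 5 = 7.5/5 = 1.5
  s[X_3,X_3] = ((-1.8333)·(-1.8333) + (2.1667)·(2.1667) + (2.1667)·(2.1667) + (-2.8333)·(-2.8333) + (1.1667)·(1.1667) + (-0.8333)·(-0.8333)) / 5 = 22.8333/5 = 4.5667
  Sample standard deviations s_i = √(s[i,i]):
  s(X_1) = √(1.7667) = 1.3292
  s(X_2) = √(3.1) = 1.7607
  s(X_3) = √(4.5667) = 2.137

Step 3 — r_{ij} = s_{ij} / (s_i · s_j):
  r[X_1,X_1] = 1 (diagonal).
  r[X_1,X_2] = 1.1 / (1.3292 · 1.7607) = 1.1 / 2.3402 = 0.47
  r[X_1,X_3] = 0.7667 / (1.3292 · 2.137) = 0.7667 / 2.8404 = 0.2699
  r[X_2,X_2] = 1 (diagonal).
  r[X_2,X_3] = 1.5 / (1.7607 · 2.137) = 1.5 / 3.7625 = 0.3987
  r[X_3,X_3] = 1 (diagonal).

R is symmetric with unit diagonal. Assembling:

R = [[1, 0.47, 0.2699],
 [0.47, 1, 0.3987],
 [0.2699, 0.3987, 1]]


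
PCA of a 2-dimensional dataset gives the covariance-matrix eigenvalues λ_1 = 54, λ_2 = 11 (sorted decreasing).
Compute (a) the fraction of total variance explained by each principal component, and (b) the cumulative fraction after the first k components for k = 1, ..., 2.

Step 1 — total variance = trace(Sigma) = Σ λ_i = 54 + 11 = 65.

Step 2 — fraction explained by component i = λ_i / Σ λ:
  PC1: 54/65 = 0.8308
  PC2: 11/65 = 0.1692

Step 3 — cumulative fraction after k components = (λ_1 + ... + λ_k) / Σ λ:
  k = 1: 54/65 = 0.8308
  k = 2: (54 + 11)/65 = 65/65 = 1

Summary (fraction, with percent):

explained: PC1 0.8308 (83.08%), PC2 0.1692 (16.92%);  cumulative: 0.8308, 1


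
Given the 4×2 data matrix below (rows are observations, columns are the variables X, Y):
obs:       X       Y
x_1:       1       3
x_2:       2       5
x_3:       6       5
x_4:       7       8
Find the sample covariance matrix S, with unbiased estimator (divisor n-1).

Step 1 — column means:
  mean(X) = (1 + 2 + 6 + 7) / 4 = 16/4 = 4
  mean(Y) = (3 + 5 + 5 + 8) / 4 = 21/4 = 5.25

Step 2 — sample covariance S[i,j] = (1/(n-1)) · Σ_k (x_{k,i} - mean_i) · (x_{k,j} - mean_j), with n-1 = 3.
  S[X,X] = ((-3)·(-3) + (-2)·(-2) + (2)·(2) + (3)·(3)) / 3 = 26/3 = 8.6667
  S[X,Y] = ((-3)·(-2.25) + (-2)·(-0.25) + (2)·(-0.25) + (3)·(2.75)) / 3 = 15/3 = 5
  S[Y,Y] = ((-2.25)·(-2.25) + (-0.25)·(-0.25) + (-0.25)·(-0.25) + (2.75)·(2.75)) / 3 = 12.75/3 = 4.25

S is symmetric (S[j,i] = S[i,j]). Assembling:

S = [[8.6667, 5],
 [5, 4.25]]


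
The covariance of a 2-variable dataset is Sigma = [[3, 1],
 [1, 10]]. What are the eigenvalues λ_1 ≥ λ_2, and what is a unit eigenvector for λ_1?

Step 1 — characteristic polynomial of 2×2 Sigma:
  det(Sigma - λI) = λ² - trace · λ + det = 0.
  trace = 3 + 10 = 13, det = 3·10 - (1)² = 29.
Step 2 — discriminant:
  Δ = trace² - 4·det = 169 - 116 = 53.
Step 3 — eigenvalues:
  λ = (trace ± √Δ)/2 = (13 ± 7.2801)/2,
  λ_1 = 10.1401,  λ_2 = 2.8599.

Step 4 — unit eigenvector for λ_1: solve (Sigma - λ_1 I)v = 0. First row:
  (3 - 10.1401)·v_x + (1)·v_y = 0, i.e. (-7.1401)·v_x + (1)·v_y = 0,
  so v ∝ (b, λ_1 - a) = (1, 7.1401) = u.
  ||u|| = √((1)² + (7.1401)²) = √(51.9804) ≈ 7.2097,
  v_1 = u/||u|| ≈ (0.1387, 0.9903) (||v_1|| = 1).

λ_1 = 10.1401,  λ_2 = 2.8599;  v_1 ≈ (0.1387, 0.9903)


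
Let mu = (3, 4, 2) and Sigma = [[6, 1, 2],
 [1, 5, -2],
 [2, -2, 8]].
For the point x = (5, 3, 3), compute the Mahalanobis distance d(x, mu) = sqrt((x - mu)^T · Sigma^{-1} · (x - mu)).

Step 1 — centre the observation: (x - mu) = (2, -1, 1).

Step 2 — invert Sigma (cofactor / det for 3×3, or solve directly):
  Sigma^{-1} = [[0.2, -0.0667, -0.0667],
 [-0.0667, 0.2444, 0.0778],
 [-0.0667, 0.0778, 0.1611]].

Step 3 — form the quadratic (x - mu)^T · Sigma^{-1} · (x - mu):
  Sigma^{-1} · (x - mu) = (0.4, -0.3, -0.05).
  (x - mu)^T · [Sigma^{-1} · (x - mu)] = (2)·(0.4) + (-1)·(-0.3) + (1)·(-0.05) = 1.05.

Step 4 — take square root: d = √(1.05) ≈ 1.0247.

d(x, mu) = √(1.05) ≈ 1.0247


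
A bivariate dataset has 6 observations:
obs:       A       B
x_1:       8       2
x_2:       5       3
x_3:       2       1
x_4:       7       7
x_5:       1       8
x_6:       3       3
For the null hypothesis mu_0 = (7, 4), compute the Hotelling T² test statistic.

Step 1 — sample mean vector:
  mean(A) = (8 + 5 + 2 + 7 + 1 + 3) / 6 = 26/6 = 4.3333
  mean(B) = (2 + 3 + 1 + 7 + 8 + 3) / 6 = 24/6 = 4
  x̄ = (4.3333, 4),  deviation x̄ - mu_0 = (4.3333, 4) - (7, 4) = (-2.6667, 0).

Step 2 — sample covariance matrix, S[i,j] = (1/(n-1)) · Σ_k (x_{k,i} - mean_i) · (x_{k,j} - mean_j), divisor n-1 = 5:
  S[A,A] = ((3.6667)·(3.6667) + (0.6667)·(0.6667) + (-2.3333)·(-2.3333) + (2.6667)·(2.6667) + (-3.3333)·(-3.3333) + (-1.3333)·(-1.3333)) / 5 = 39.3333/5 = 7.8667
  S[A,B] = ((3.6667)·(-2) + (0.6667)·(-1) + (-2.3333)·(-3) + (2.6667)·(3) + (-3.3333)·(4) + (-1.3333)·(-1)) / 5 = -5/5 = -1
  S[B,B] = ((-2)·(-2) + (-1)·(-1) + (-3)·(-3) + (3)·(3) + (4)·(4) + (-1)·(-1)) / 5 = 40/5 = 8
  S = [[7.8667, -1],
 [-1, 8]].

Step 3 — invert S. det(S) = 7.8667·8 - (-1)² = 61.9333.
  S^{-1} = (1/det) · [[d, -b], [-b, a]] = [[0.1292, 0.0161],
 [0.0161, 0.127]].

Step 4 — quadratic form (x̄ - mu_0)^T · S^{-1} · (x̄ - mu_0):
  S^{-1} · (x̄ - mu_0) = (-0.3445, -0.0431),
  (x̄ - mu_0)^T · [...] = (-2.6667)·(-0.3445) + (0)·(-0.0431) = 0.9186.

Step 5 — scale by n: T² = 6 · 0.9186 = 5.5113.

T² ≈ 5.5113


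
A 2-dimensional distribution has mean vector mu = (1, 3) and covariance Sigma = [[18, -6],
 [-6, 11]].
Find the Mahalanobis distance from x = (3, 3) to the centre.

Step 1 — centre the observation: (x - mu) = (2, 0).

Step 2 — invert Sigma. det(Sigma) = 18·11 - (-6)² = 162.
  Sigma^{-1} = (1/det) · [[d, -b], [-b, a]] = [[0.0679, 0.037],
 [0.037, 0.1111]].

Step 3 — form the quadratic (x - mu)^T · Sigma^{-1} · (x - mu):
  Sigma^{-1} · (x - mu) = (0.1358, 0.0741).
  (x - mu)^T · [Sigma^{-1} · (x - mu)] = (2)·(0.1358) + (0)·(0.0741) = 0.2716.

Step 4 — take square root: d = √(0.2716) ≈ 0.5212.

d(x, mu) = √(0.2716) ≈ 0.5212


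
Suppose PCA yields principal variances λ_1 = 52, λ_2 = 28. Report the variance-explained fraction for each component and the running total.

Step 1 — total variance = trace(Sigma) = Σ λ_i = 52 + 28 = 80.

Step 2 — fraction explained by component i = λ_i / Σ λ:
  PC1: 52/80 = 0.65
  PC2: 28/80 = 0.35

Step 3 — cumulative fraction after k components = (λ_1 + ... + λ_k) / Σ λ:
  k = 1: 52/80 = 0.65
  k = 2: (52 + 28)/80 = 80/80 = 1

Summary (fraction, with percent):

explained: PC1 0.65 (65%), PC2 0.35 (35%);  cumulative: 0.65, 1


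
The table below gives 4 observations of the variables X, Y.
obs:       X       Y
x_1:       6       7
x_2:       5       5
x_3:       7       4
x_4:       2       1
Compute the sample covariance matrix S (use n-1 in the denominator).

Step 1 — column means:
  mean(X) = (6 + 5 + 7 + 2) / 4 = 20/4 = 5
  mean(Y) = (7 + 5 + 4 + 1) / 4 = 17/4 = 4.25

Step 2 — sample covariance S[i,j] = (1/(n-1)) · Σ_k (x_{k,i} - mean_i) · (x_{k,j} - mean_j), with n-1 = 3.
  S[X,X] = ((1)·(1) + (0)·(0) + (2)·(2) + (-3)·(-3)) / 3 = 14/3 = 4.6667
  S[X,Y] = ((1)·(2.75) + (0)·(0.75) + (2)·(-0.25) + (-3)·(-3.25)) / 3 = 12/3 = 4
  S[Y,Y] = ((2.75)·(2.75) + (0.75)·(0.75) + (-0.25)·(-0.25) + (-3.25)·(-3.25)) / 3 = 18.75/3 = 6.25

S is symmetric (S[j,i] = S[i,j]). Assembling:

S = [[4.6667, 4],
 [4, 6.25]]


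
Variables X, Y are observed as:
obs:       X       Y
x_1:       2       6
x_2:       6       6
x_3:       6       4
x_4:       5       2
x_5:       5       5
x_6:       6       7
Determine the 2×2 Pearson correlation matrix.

Step 1 — column means:
  mean(X) = (2 + 6 + 6 + 5 + 5 + 6) / 6 = 30/6 = 5
  mean(Y) = (6 + 6 + 4 + 2 + 5 + 7) / 6 = 30/6 = 5

Step 2 — sample variances and covariances s[i,j] = (1/(n-1)) · Σ_k (x_{k,i} - mean_i) · (x_{k,j} - mean_j), with n-1 = 5:
  s[X,X] = ((-3)·(-3) + (1)·(1) + (1)·(1) + (0)·(0) + (0)·(0) + (1)·(1)) / 5 = 12/5 = 2.4
  s[X,Y] = ((-3)·(1) + (1)·(1) + (1)·(-1) + (0)·(-3) + (0)·(0) + (1)·(2)) / 5 = -1/5 = -0.2
  s[Y,Y] = ((1)·(1) + (1)·(1) + (-1)·(-1) + (-3)·(-3) + (0)·(0) + (2)·(2)) / 5 = 16/5 = 3.2
  Sample standard deviations s_i = √(s[i,i]):
  s(X) = √(2.4) = 1.5492
  s(Y) = √(3.2) = 1.7889

Step 3 — r_{ij} = s_{ij} / (s_i · s_j):
  r[X,X] = 1 (diagonal).
  r[X,Y] = -0.2 / (1.5492 · 1.7889) = -0.2 / 2.7713 = -0.0722
  r[Y,Y] = 1 (diagonal).

R is symmetric with unit diagonal. Assembling:

R = [[1, -0.0722],
 [-0.0722, 1]]


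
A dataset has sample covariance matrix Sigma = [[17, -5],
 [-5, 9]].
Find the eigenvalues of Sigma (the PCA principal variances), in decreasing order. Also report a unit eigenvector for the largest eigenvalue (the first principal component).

Step 1 — characteristic polynomial of 2×2 Sigma:
  det(Sigma - λI) = λ² - trace · λ + det = 0.
  trace = 17 + 9 = 26, det = 17·9 - (-5)² = 128.
Step 2 — discriminant:
  Δ = trace² - 4·det = 676 - 512 = 164.
Step 3 — eigenvalues:
  λ = (trace ± √Δ)/2 = (26 ± 12.8062)/2,
  λ_1 = 19.4031,  λ_2 = 6.5969.

Step 4 — unit eigenvector for λ_1: solve (Sigma - λ_1 I)v = 0. First row:
  (17 - 19.4031)·v_x + (-5)·v_y = 0, i.e. (-2.4031)·v_x + (-5)·v_y = 0,
  so v ∝ (b, λ_1 - a) = (-5, 2.4031); multiply by -1 so the first entry is positive: u = (5, -2.4031).
  ||u|| = √((5)² + (-2.4031)²) = √(30.775) ≈ 5.5475,
  v_1 = u/||u|| ≈ (0.9013, -0.4332) (||v_1|| = 1).

λ_1 = 19.4031,  λ_2 = 6.5969;  v_1 ≈ (0.9013, -0.4332)


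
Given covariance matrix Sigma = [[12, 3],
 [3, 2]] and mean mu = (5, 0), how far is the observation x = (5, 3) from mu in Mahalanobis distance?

Step 1 — centre the observation: (x - mu) = (0, 3).

Step 2 — invert Sigma. det(Sigma) = 12·2 - (3)² = 15.
  Sigma^{-1} = (1/det) · [[d, -b], [-b, a]] = [[0.1333, -0.2],
 [-0.2, 0.8]].

Step 3 — form the quadratic (x - mu)^T · Sigma^{-1} · (x - mu):
  Sigma^{-1} · (x - mu) = (-0.6, 2.4).
  (x - mu)^T · [Sigma^{-1} · (x - mu)] = (0)·(-0.6) + (3)·(2.4) = 7.2.

Step 4 — take square root: d = √(7.2) ≈ 2.6833.

d(x, mu) = √(7.2) ≈ 2.6833


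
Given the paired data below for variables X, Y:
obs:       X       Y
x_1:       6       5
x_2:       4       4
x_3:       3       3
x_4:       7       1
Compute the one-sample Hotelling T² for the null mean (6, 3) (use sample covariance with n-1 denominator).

Step 1 — sample mean vector:
  mean(X) = (6 + 4 + 3 + 7) / 4 = 20/4 = 5
  mean(Y) = (5 + 4 + 3 + 1) / 4 = 13/4 = 3.25
  x̄ = (5, 3.25),  deviation x̄ - mu_0 = (5, 3.25) - (6, 3) = (-1, 0.25).

Step 2 — sample covariance matrix, S[i,j] = (1/(n-1)) · Σ_k (x_{k,i} - mean_i) · (x_{k,j} - mean_j), divisor n-1 = 3:
  S[X,X] = ((1)·(1) + (-1)·(-1) + (-2)·(-2) + (2)·(2)) / 3 = 10/3 = 3.3333
  S[X,Y] = ((1)·(1.75) + (-1)·(0.75) + (-2)·(-0.25) + (2)·(-2.25)) / 3 = -3/3 = -1
  S[Y,Y] = ((1.75)·(1.75) + (0.75)·(0.75) + (-0.25)·(-0.25) + (-2.25)·(-2.25)) / 3 = 8.75/3 = 2.9167
  S = [[3.3333, -1],
 [-1, 2.9167]].

Step 3 — invert S. det(S) = 3.3333·2.9167 - (-1)² = 8.7222.
  S^{-1} = (1/det) · [[d, -b], [-b, a]] = [[0.3344, 0.1146],
 [0.1146, 0.3822]].

Step 4 — quadratic form (x̄ - mu_0)^T · S^{-1} · (x̄ - mu_0):
  S^{-1} · (x̄ - mu_0) = (-0.3057, -0.0191),
  (x̄ - mu_0)^T · [...] = (-1)·(-0.3057) + (0.25)·(-0.0191) = 0.301.

Step 5 — scale by n: T² = 4 · 0.301 = 1.2038.

T² ≈ 1.2038


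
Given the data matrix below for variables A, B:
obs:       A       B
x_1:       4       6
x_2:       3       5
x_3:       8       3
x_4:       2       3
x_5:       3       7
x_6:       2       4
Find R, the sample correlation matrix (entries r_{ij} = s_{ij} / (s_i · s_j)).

Step 1 — column means:
  mean(A) = (4 + 3 + 8 + 2 + 3 + 2) / 6 = 22/6 = 3.6667
  mean(B) = (6 + 5 + 3 + 3 + 7 + 4) / 6 = 28/6 = 4.6667

Step 2 — sample variances and covariances s[i,j] = (1/(n-1)) · Σ_k (x_{k,i} - mean_i) · (x_{k,j} - mean_j), with n-1 = 5:
  s[A,A] = ((0.3333)·(0.3333) + (-0.6667)·(-0.6667) + (4.3333)·(4.3333) + (-1.6667)·(-1.6667) + (-0.6667)·(-0.6667) + (-1.6667)·(-1.6667)) / 5 = 25.3333/5 = 5.0667
  s[A,B] = ((0.3333)·(1.3333) + (-0.6667)·(0.3333) + (4.3333)·(-1.6667) + (-1.6667)·(-1.6667) + (-0.6667)·(2.3333) + (-1.6667)·(-0.6667)) / 5 = -4.6667/5 = -0.9333
  s[B,B] = ((1.3333)·(1.3333) + (0.3333)·(0.3333) + (-1.6667)·(-1.6667) + (-1.6667)·(-1.6667) + (2.3333)·(2.3333) + (-0.6667)·(-0.6667)) / 5 = 13.3333/5 = 2.6667
  Sample standard deviations s_i = √(s[i,i]):
  s(A) = √(5.0667) = 2.2509
  s(B) = √(2.6667) = 1.633

Step 3 — r_{ij} = s_{ij} / (s_i · s_j):
  r[A,A] = 1 (diagonal).
  r[A,B] = -0.9333 / (2.2509 · 1.633) = -0.9333 / 3.6757 = -0.2539
  r[B,B] = 1 (diagonal).

R is symmetric with unit diagonal. Assembling:

R = [[1, -0.2539],
 [-0.2539, 1]]


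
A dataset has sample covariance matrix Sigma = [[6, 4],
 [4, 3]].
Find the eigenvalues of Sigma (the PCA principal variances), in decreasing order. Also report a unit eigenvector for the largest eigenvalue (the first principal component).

Step 1 — characteristic polynomial of 2×2 Sigma:
  det(Sigma - λI) = λ² - trace · λ + det = 0.
  trace = 6 + 3 = 9, det = 6·3 - (4)² = 2.
Step 2 — discriminant:
  Δ = trace² - 4·det = 81 - 8 = 73.
Step 3 — eigenvalues:
  λ = (trace ± √Δ)/2 = (9 ± 8.544)/2,
  λ_1 = 8.772,  λ_2 = 0.228.

Step 4 — unit eigenvector for λ_1: solve (Sigma - λ_1 I)v = 0. First row:
  (6 - 8.772)·v_x + (4)·v_y = 0, i.e. (-2.772)·v_x + (4)·v_y = 0,
  so v ∝ (b, λ_1 - a) = (4, 2.772) = u.
  ||u|| = √((4)² + (2.772)²) = √(23.684) ≈ 4.8666,
  v_1 = u/||u|| ≈ (0.8219, 0.5696) (||v_1|| = 1).

λ_1 = 8.772,  λ_2 = 0.228;  v_1 ≈ (0.8219, 0.5696)


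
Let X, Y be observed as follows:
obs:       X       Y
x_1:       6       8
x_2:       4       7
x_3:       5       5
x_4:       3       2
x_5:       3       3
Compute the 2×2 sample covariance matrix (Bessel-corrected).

Step 1 — column means:
  mean(X) = (6 + 4 + 5 + 3 + 3) / 5 = 21/5 = 4.2
  mean(Y) = (8 + 7 + 5 + 2 + 3) / 5 = 25/5 = 5

Step 2 — sample covariance S[i,j] = (1/(n-1)) · Σ_k (x_{k,i} - mean_i) · (x_{k,j} - mean_j), with n-1 = 4.
  S[X,X] = ((1.8)·(1.8) + (-0.2)·(-0.2) + (0.8)·(0.8) + (-1.2)·(-1.2) + (-1.2)·(-1.2)) / 4 = 6.8/4 = 1.7
  S[X,Y] = ((1.8)·(3) + (-0.2)·(2) + (0.8)·(0) + (-1.2)·(-3) + (-1.2)·(-2)) / 4 = 11/4 = 2.75
  S[Y,Y] = ((3)·(3) + (2)·(2) + (0)·(0) + (-3)·(-3) + (-2)·(-2)) / 4 = 26/4 = 6.5

S is symmetric (S[j,i] = S[i,j]). Assembling:

S = [[1.7, 2.75],
 [2.75, 6.5]]


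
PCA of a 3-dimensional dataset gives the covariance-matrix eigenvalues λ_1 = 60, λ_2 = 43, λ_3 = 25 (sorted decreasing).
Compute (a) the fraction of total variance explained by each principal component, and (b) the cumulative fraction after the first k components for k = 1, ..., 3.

Step 1 — total variance = trace(Sigma) = Σ λ_i = 60 + 43 + 25 = 128.

Step 2 — fraction explained by component i = λ_i / Σ λ:
  PC1: 60/128 = 0.4688
  PC2: 43/128 = 0.3359
  PC3: 25/128 = 0.1953

Step 3 — cumulative fraction after k components = (λ_1 + ... + λ_k) / Σ λ:
  k = 1: 60/128 = 0.4688
  k = 2: (60 + 43)/128 = 103/128 = 0.8047
  k = 3: (60 + 43 + 25)/128 = 128/128 = 1

Summary (fraction, with percent):

explained: PC1 0.4688 (46.88%), PC2 0.3359 (33.59%), PC3 0.1953 (19.53%);  cumulative: 0.4688, 0.8047, 1


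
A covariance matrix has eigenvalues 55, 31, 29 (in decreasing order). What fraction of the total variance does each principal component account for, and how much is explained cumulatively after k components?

Step 1 — total variance = trace(Sigma) = Σ λ_i = 55 + 31 + 29 = 115.

Step 2 — fraction explained by component i = λ_i / Σ λ:
  PC1: 55/115 = 0.4783
  PC2: 31/115 = 0.2696
  PC3: 29/115 = 0.2522

Step 3 — cumulative fraction after k components = (λ_1 + ... + λ_k) / Σ λ:
  k = 1: 55/115 = 0.4783
  k = 2: (55 + 31)/115 = 86/115 = 0.7478
  k = 3: (55 + 31 + 29)/115 = 115/115 = 1

Summary (fraction, with percent):

explained: PC1 0.4783 (47.83%), PC2 0.2696 (26.96%), PC3 0.2522 (25.22%);  cumulative: 0.4783, 0.7478, 1


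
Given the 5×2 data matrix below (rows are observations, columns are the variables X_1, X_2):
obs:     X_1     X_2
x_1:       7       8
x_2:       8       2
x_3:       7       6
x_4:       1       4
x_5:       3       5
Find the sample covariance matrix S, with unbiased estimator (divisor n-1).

Step 1 — column means:
  mean(X_1) = (7 + 8 + 7 + 1 + 3) / 5 = 26/5 = 5.2
  mean(X_2) = (8 + 2 + 6 + 4 + 5) / 5 = 25/5 = 5

Step 2 — sample covariance S[i,j] = (1/(n-1)) · Σ_k (x_{k,i} - mean_i) · (x_{k,j} - mean_j), with n-1 = 4.
  S[X_1,X_1] = ((1.8)·(1.8) + (2.8)·(2.8) + (1.8)·(1.8) + (-4.2)·(-4.2) + (-2.2)·(-2.2)) / 4 = 36.8/4 = 9.2
  S[X_1,X_2] = ((1.8)·(3) + (2.8)·(-3) + (1.8)·(1) + (-4.2)·(-1) + (-2.2)·(0)) / 4 = 3/4 = 0.75
  S[X_2,X_2] = ((3)·(3) + (-3)·(-3) + (1)·(1) + (-1)·(-1) + (0)·(0)) / 4 = 20/4 = 5

S is symmetric (S[j,i] = S[i,j]). Assembling:

S = [[9.2, 0.75],
 [0.75, 5]]


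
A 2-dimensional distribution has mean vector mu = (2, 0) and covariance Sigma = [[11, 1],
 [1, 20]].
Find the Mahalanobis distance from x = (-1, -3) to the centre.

Step 1 — centre the observation: (x - mu) = (-3, -3).

Step 2 — invert Sigma. det(Sigma) = 11·20 - (1)² = 219.
  Sigma^{-1} = (1/det) · [[d, -b], [-b, a]] = [[0.0913, -0.0046],
 [-0.0046, 0.0502]].

Step 3 — form the quadratic (x - mu)^T · Sigma^{-1} · (x - mu):
  Sigma^{-1} · (x - mu) = (-0.2603, -0.137).
  (x - mu)^T · [Sigma^{-1} · (x - mu)] = (-3)·(-0.2603) + (-3)·(-0.137) = 1.1918.

Step 4 — take square root: d = √(1.1918) ≈ 1.0917.

d(x, mu) = √(1.1918) ≈ 1.0917


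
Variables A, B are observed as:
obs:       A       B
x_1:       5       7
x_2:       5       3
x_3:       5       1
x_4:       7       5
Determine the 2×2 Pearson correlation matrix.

Step 1 — column means:
  mean(A) = (5 + 5 + 5 + 7) / 4 = 22/4 = 5.5
  mean(B) = (7 + 3 + 1 + 5) / 4 = 16/4 = 4

Step 2 — sample variances and covariances s[i,j] = (1/(n-1)) · Σ_k (x_{k,i} - mean_i) · (x_{k,j} - mean_j), with n-1 = 3:
  s[A,A] = ((-0.5)·(-0.5) + (-0.5)·(-0.5) + (-0.5)·(-0.5) + (1.5)·(1.5)) / 3 = 3/3 = 1
  s[A,B] = ((-0.5)·(3) + (-0.5)·(-1) + (-0.5)·(-3) + (1.5)·(1)) / 3 = 2/3 = 0.6667
  s[B,B] = ((3)·(3) + (-1)·(-1) + (-3)·(-3) + (1)·(1)) / 3 = 20/3 = 6.6667
  Sample standard deviations s_i = √(s[i,i]):
  s(A) = √(1) = 1
  s(B) = √(6.6667) = 2.582

Step 3 — r_{ij} = s_{ij} / (s_i · s_j):
  r[A,A] = 1 (diagonal).
  r[A,B] = 0.6667 / (1 · 2.582) = 0.6667 / 2.582 = 0.2582
  r[B,B] = 1 (diagonal).

R is symmetric with unit diagonal. Assembling:

R = [[1, 0.2582],
 [0.2582, 1]]


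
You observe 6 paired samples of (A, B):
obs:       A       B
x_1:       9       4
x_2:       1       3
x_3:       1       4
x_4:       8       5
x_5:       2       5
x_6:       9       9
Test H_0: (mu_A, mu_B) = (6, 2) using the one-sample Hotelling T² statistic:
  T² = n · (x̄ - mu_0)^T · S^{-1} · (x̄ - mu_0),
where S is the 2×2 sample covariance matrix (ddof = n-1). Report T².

Step 1 — sample mean vector:
  mean(A) = (9 + 1 + 1 + 8 + 2 + 9) / 6 = 30/6 = 5
  mean(B) = (4 + 3 + 4 + 5 + 5 + 9) / 6 = 30/6 = 5
  x̄ = (5, 5),  deviation x̄ - mu_0 = (5, 5) - (6, 2) = (-1, 3).

Step 2 — sample covariance matrix, S[i,j] = (1/(n-1)) · Σ_k (x_{k,i} - mean_i) · (x_{k,j} - mean_j), divisor n-1 = 5:
  S[A,A] = ((4)·(4) + (-4)·(-4) + (-4)·(-4) + (3)·(3) + (-3)·(-3) + (4)·(4)) / 5 = 82/5 = 16.4
  S[A,B] = ((4)·(-1) + (-4)·(-2) + (-4)·(-1) + (3)·(0) + (-3)·(0) + (4)·(4)) / 5 = 24/5 = 4.8
  S[B,B] = ((-1)·(-1) + (-2)·(-2) + (-1)·(-1) + (0)·(0) + (0)·(0) + (4)·(4)) / 5 = 22/5 = 4.4
  S = [[16.4, 4.8],
 [4.8, 4.4]].

Step 3 — invert S. det(S) = 16.4·4.4 - (4.8)² = 49.12.
  S^{-1} = (1/det) · [[d, -b], [-b, a]] = [[0.0896, -0.0977],
 [-0.0977, 0.3339]].

Step 4 — quadratic form (x̄ - mu_0)^T · S^{-1} · (x̄ - mu_0):
  S^{-1} · (x̄ - mu_0) = (-0.3827, 1.0993),
  (x̄ - mu_0)^T · [...] = (-1)·(-0.3827) + (3)·(1.0993) = 3.6808.

Step 5 — scale by n: T² = 6 · 3.6808 = 22.0847.

T² ≈ 22.0847


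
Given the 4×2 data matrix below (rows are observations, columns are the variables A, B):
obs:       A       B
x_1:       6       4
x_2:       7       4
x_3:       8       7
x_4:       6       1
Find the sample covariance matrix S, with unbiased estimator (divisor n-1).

Step 1 — column means:
  mean(A) = (6 + 7 + 8 + 6) / 4 = 27/4 = 6.75
  mean(B) = (4 + 4 + 7 + 1) / 4 = 16/4 = 4

Step 2 — sample covariance S[i,j] = (1/(n-1)) · Σ_k (x_{k,i} - mean_i) · (x_{k,j} - mean_j), with n-1 = 3.
  S[A,A] = ((-0.75)·(-0.75) + (0.25)·(0.25) + (1.25)·(1.25) + (-0.75)·(-0.75)) / 3 = 2.75/3 = 0.9167
  S[A,B] = ((-0.75)·(0) + (0.25)·(0) + (1.25)·(3) + (-0.75)·(-3)) / 3 = 6/3 = 2
  S[B,B] = ((0)·(0) + (0)·(0) + (3)·(3) + (-3)·(-3)) / 3 = 18/3 = 6

S is symmetric (S[j,i] = S[i,j]). Assembling:

S = [[0.9167, 2],
 [2, 6]]


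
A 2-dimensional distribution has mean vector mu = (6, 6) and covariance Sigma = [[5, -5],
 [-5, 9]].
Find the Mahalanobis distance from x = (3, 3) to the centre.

Step 1 — centre the observation: (x - mu) = (-3, -3).

Step 2 — invert Sigma. det(Sigma) = 5·9 - (-5)² = 20.
  Sigma^{-1} = (1/det) · [[d, -b], [-b, a]] = [[0.45, 0.25],
 [0.25, 0.25]].

Step 3 — form the quadratic (x - mu)^T · Sigma^{-1} · (x - mu):
  Sigma^{-1} · (x - mu) = (-2.1, -1.5).
  (x - mu)^T · [Sigma^{-1} · (x - mu)] = (-3)·(-2.1) + (-3)·(-1.5) = 10.8.

Step 4 — take square root: d = √(10.8) ≈ 3.2863.

d(x, mu) = √(10.8) ≈ 3.2863


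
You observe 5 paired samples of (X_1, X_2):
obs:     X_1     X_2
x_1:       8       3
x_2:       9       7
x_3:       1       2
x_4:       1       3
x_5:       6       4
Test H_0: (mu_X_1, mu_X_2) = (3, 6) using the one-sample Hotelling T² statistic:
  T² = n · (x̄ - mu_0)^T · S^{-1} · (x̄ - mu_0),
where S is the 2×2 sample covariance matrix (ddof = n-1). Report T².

Step 1 — sample mean vector:
  mean(X_1) = (8 + 9 + 1 + 1 + 6) / 5 = 25/5 = 5
  mean(X_2) = (3 + 7 + 2 + 3 + 4) / 5 = 19/5 = 3.8
  x̄ = (5, 3.8),  deviation x̄ - mu_0 = (5, 3.8) - (3, 6) = (2, -2.2).

Step 2 — sample covariance matrix, S[i,j] = (1/(n-1)) · Σ_k (x_{k,i} - mean_i) · (x_{k,j} - mean_j), divisor n-1 = 4:
  S[X_1,X_1] = ((3)·(3) + (4)·(4) + (-4)·(-4) + (-4)·(-4) + (1)·(1)) / 4 = 58/4 = 14.5
  S[X_1,X_2] = ((3)·(-0.8) + (4)·(3.2) + (-4)·(-1.8) + (-4)·(-0.8) + (1)·(0.2)) / 4 = 21/4 = 5.25
  S[X_2,X_2] = ((-0.8)·(-0.8) + (3.2)·(3.2) + (-1.8)·(-1.8) + (-0.8)·(-0.8) + (0.2)·(0.2)) / 4 = 14.8/4 = 3.7
  S = [[14.5, 5.25],
 [5.25, 3.7]].

Step 3 — invert S. det(S) = 14.5·3.7 - (5.25)² = 26.0875.
  S^{-1} = (1/det) · [[d, -b], [-b, a]] = [[0.1418, -0.2012],
 [-0.2012, 0.5558]].

Step 4 — quadratic form (x̄ - mu_0)^T · S^{-1} · (x̄ - mu_0):
  S^{-1} · (x̄ - mu_0) = (0.7264, -1.6253),
  (x̄ - mu_0)^T · [...] = (2)·(0.7264) + (-2.2)·(-1.6253) = 5.0285.

Step 5 — scale by n: T² = 5 · 5.0285 = 25.1423.

T² ≈ 25.1423


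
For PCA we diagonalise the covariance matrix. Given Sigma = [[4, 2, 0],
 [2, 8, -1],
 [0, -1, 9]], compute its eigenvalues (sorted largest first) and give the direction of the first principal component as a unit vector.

Step 1 — characteristic polynomial p(λ) = det(λI - Sigma) = λ³ - tr·λ² + c_1·λ - det, where tr = trace, c_1 = sum of the principal 2×2 minors, det = det(Sigma):
  tr = 4 + 8 + 9 = 21,
  c_1 = (4·8 - (2)²) + (4·9 - (0)²) + (8·9 - (-1)²) = 28 + 36 + 71 = 135,
  det = 4·(8·9 - (-1)²) - (2)·((2)·9 - (-1)·(0)) + (0)·((2)·(-1) - 8·(0)) = 4·(71) - (2)·(18) + (0)·(-2) = 248.
  So p(λ) = λ³ - 21λ² + 135λ - 248.
Step 2 — look for an integer root (rational root theorem: any rational root is an integer divisor of 248). Testing λ = 8:
  p(8) = 512 - 1344 + 1080 - 248 = 0  ✓
  Dividing out (λ - 8): p(λ) = (λ - 8)(λ² - 13λ + 31).
Step 3 — remaining eigenvalues from the quadratic λ² - 13λ + 31 = 0:
  Δ = 13² - 4·31 = 169 - 124 = 45,  λ = (13 ± √45)/2 = (13 ± 6.7082)/2 ≈ 9.8541 or 3.1459.
  Sorted: λ_1 = 9.8541,  λ_2 = 8,  λ_3 = 3.1459  (check: sum = 21 = tr ✓).

Step 4 — unit eigenvector for λ_1 ≈ 9.8541: v spans the null space of (Sigma - λ_1 I), whose rows are
  r_1 = (-5.8541, 2, 0),  r_2 = (2, -1.8541, -1),  r_3 = (0, -1, -0.8541).
  v is orthogonal to every row, so take v ∝ r_1 × r_2 = ((2)·(-1) - (0)·(-1.8541), (0)·(2) - (-5.8541)·(-1), (-5.8541)·(-1.8541) - (2)·(2)) ≈ (-2, -5.8541, 6.8541).
  Rescale (multiply by -1 so the first nonzero entry is positive): u = (2, 5.8541, -6.8541).
  ||u|| = √((2)² + (5.8541)² + (-6.8541)²) = √(85.2492) ≈ 9.2331,  v_1 = u/||u|| ≈ (0.2166, 0.634, -0.7423) (||v_1|| = 1).

λ_1 = 9.8541,  λ_2 = 8,  λ_3 = 3.1459;  v_1 ≈ (0.2166, 0.634, -0.7423)


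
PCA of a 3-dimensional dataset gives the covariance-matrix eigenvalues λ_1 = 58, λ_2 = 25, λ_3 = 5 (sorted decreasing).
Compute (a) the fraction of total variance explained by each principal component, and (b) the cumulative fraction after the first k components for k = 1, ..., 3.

Step 1 — total variance = trace(Sigma) = Σ λ_i = 58 + 25 + 5 = 88.

Step 2 — fraction explained by component i = λ_i / Σ λ:
  PC1: 58/88 = 0.6591
  PC2: 25/88 = 0.2841
  PC3: 5/88 = 0.0568

Step 3 — cumulative fraction after k components = (λ_1 + ... + λ_k) / Σ λ:
  k = 1: 58/88 = 0.6591
  k = 2: (58 + 25)/88 = 83/88 = 0.9432
  k = 3: (58 + 25 + 5)/88 = 88/88 = 1

Summary (fraction, with percent):

explained: PC1 0.6591 (65.91%), PC2 0.2841 (28.41%), PC3 0.0568 (5.68%);  cumulative: 0.6591, 0.9432, 1


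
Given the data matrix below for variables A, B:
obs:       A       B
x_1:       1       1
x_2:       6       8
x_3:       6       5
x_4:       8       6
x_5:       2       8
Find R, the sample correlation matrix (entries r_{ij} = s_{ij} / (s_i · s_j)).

Step 1 — column means:
  mean(A) = (1 + 6 + 6 + 8 + 2) / 5 = 23/5 = 4.6
  mean(B) = (1 + 8 + 5 + 6 + 8) / 5 = 28/5 = 5.6

Step 2 — sample variances and covariances s[i,j] = (1/(n-1)) · Σ_k (x_{k,i} - mean_i) · (x_{k,j} - mean_j), with n-1 = 4:
  s[A,A] = ((-3.6)·(-3.6) + (1.4)·(1.4) + (1.4)·(1.4) + (3.4)·(3.4) + (-2.6)·(-2.6)) / 4 = 35.2/4 = 8.8
  s[A,B] = ((-3.6)·(-4.6) + (1.4)·(2.4) + (1.4)·(-0.6) + (3.4)·(0.4) + (-2.6)·(2.4)) / 4 = 14.2/4 = 3.55
  s[B,B] = ((-4.6)·(-4.6) + (2.4)·(2.4) + (-0.6)·(-0.6) + (0.4)·(0.4) + (2.4)·(2.4)) / 4 = 33.2/4 = 8.3
  Sample standard deviations s_i = √(s[i,i]):
  s(A) = √(8.8) = 2.9665
  s(B) = √(8.3) = 2.881

Step 3 — r_{ij} = s_{ij} / (s_i · s_j):
  r[A,A] = 1 (diagonal).
  r[A,B] = 3.55 / (2.9665 · 2.881) = 3.55 / 8.5463 = 0.4154
  r[B,B] = 1 (diagonal).

R is symmetric with unit diagonal. Assembling:

R = [[1, 0.4154],
 [0.4154, 1]]


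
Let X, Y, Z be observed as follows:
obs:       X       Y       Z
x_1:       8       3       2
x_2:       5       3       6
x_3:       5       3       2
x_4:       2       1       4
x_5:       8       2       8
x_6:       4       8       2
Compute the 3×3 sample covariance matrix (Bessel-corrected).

Step 1 — column means:
  mean(X) = (8 + 5 + 5 + 2 + 8 + 4) / 6 = 32/6 = 5.3333
  mean(Y) = (3 + 3 + 3 + 1 + 2 + 8) / 6 = 20/6 = 3.3333
  mean(Z) = (2 + 6 + 2 + 4 + 8 + 2) / 6 = 24/6 = 4

Step 2 — sample covariance S[i,j] = (1/(n-1)) · Σ_k (x_{k,i} - mean_i) · (x_{k,j} - mean_j), with n-1 = 5.
  S[X,X] = ((2.6667)·(2.6667) + (-0.3333)·(-0.3333) + (-0.3333)·(-0.3333) + (-3.3333)·(-3.3333) + (2.6667)·(2.6667) + (-1.3333)·(-1.3333)) / 5 = 27.3333/5 = 5.4667
  S[X,Y] = ((2.6667)·(-0.3333) + (-0.3333)·(-0.3333) + (-0.3333)·(-0.3333) + (-3.3333)·(-2.3333) + (2.6667)·(-1.3333) + (-1.3333)·(4.6667)) / 5 = -2.6667/5 = -0.5333
  S[X,Z] = ((2.6667)·(-2) + (-0.3333)·(2) + (-0.3333)·(-2) + (-3.3333)·(0) + (2.6667)·(4) + (-1.3333)·(-2)) / 5 = 8/5 = 1.6
  S[Y,Y] = ((-0.3333)·(-0.3333) + (-0.3333)·(-0.3333) + (-0.3333)·(-0.3333) + (-2.3333)·(-2.3333) + (-1.3333)·(-1.3333) + (4.6667)·(4.6667)) / 5 = 29.3333/5 = 5.8667
  S[Y,Z] = ((-0.3333)·(-2) + (-0.3333)·(2) + (-0.3333)·(-2) + (-2.3333)·(0) + (-1.3333)·(4) + (4.6667)·(-2)) / 5 = -14/5 = -2.8
  S[Z,Z] = ((-2)·(-2) + (2)·(2) + (-2)·(-2) + (0)·(0) + (4)·(4) + (-2)·(-2)) / 5 = 32/5 = 6.4

S is symmetric (S[j,i] = S[i,j]). Assembling:

S = [[5.4667, -0.5333, 1.6],
 [-0.5333, 5.8667, -2.8],
 [1.6, -2.8, 6.4]]


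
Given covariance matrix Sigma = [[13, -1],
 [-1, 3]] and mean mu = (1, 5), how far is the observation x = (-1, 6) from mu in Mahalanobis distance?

Step 1 — centre the observation: (x - mu) = (-2, 1).

Step 2 — invert Sigma. det(Sigma) = 13·3 - (-1)² = 38.
  Sigma^{-1} = (1/det) · [[d, -b], [-b, a]] = [[0.0789, 0.0263],
 [0.0263, 0.3421]].

Step 3 — form the quadratic (x - mu)^T · Sigma^{-1} · (x - mu):
  Sigma^{-1} · (x - mu) = (-0.1316, 0.2895).
  (x - mu)^T · [Sigma^{-1} · (x - mu)] = (-2)·(-0.1316) + (1)·(0.2895) = 0.5526.

Step 4 — take square root: d = √(0.5526) ≈ 0.7434.

d(x, mu) = √(0.5526) ≈ 0.7434
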